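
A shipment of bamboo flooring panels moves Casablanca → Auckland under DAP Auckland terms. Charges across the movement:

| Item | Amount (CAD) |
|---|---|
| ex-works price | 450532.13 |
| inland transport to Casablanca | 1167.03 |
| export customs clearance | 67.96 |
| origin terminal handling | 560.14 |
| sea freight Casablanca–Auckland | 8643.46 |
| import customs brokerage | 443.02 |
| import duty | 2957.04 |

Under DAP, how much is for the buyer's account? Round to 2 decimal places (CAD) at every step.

DAP: the seller bears all costs to the named destination except import duty and clearance.
Seller's account: goods 450532.13 + inland to port 1167.03 + export clearance 67.96 + origin terminal 560.14 + freight 8643.46 = 460970.72
Buyer's account: brokerage 443.02 + duty 2957.04 = 3400.06

Buyer's account: CAD 3400.06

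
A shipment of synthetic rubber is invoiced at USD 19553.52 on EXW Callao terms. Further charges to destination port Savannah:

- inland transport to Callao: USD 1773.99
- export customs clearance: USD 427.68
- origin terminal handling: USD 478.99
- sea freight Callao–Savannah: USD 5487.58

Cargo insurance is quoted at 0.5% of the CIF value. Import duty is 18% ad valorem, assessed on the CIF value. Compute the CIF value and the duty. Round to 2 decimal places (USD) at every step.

Let C be the CIF value. C = EXW price + pre-shipment costs + freight + 0.5% × C
C − 0.5% × C = 19553.52 + 1773.99 + 427.68 + 478.99 + 5487.58
0.995 × C = 27721.76
C = 27721.76 / 0.995 = 27861.07
Insurance premium = 0.5% × 27861.07 = 139.31
Import duty = 27861.07 × 18% = 5014.99

CIF value: USD 27861.07; import duty: USD 5014.99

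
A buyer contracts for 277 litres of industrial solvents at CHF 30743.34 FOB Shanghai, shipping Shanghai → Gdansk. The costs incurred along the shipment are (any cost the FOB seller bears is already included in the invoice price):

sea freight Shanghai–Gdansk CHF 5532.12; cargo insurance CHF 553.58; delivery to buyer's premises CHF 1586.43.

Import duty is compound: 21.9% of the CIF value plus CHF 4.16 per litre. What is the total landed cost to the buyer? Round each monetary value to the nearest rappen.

FOB: the seller bears costs until goods are on board at the origin port; the buyer bears freight, insurance and all costs thereafter.
CIF value = FOB price + freight + insurance = 30743.34 + 5532.12 + 553.58 = 36829.04
Ad valorem component: 36829.04 × 21.9% = 8065.56
Specific component: 277 × 4.16 = 1152.32
Import duty = 8065.56 + 1152.32 = 9217.88
Buyer bears: freight 5532.12 + insurance 553.58 + delivery 1586.43 + duty 9217.88 = 16890.01
Landed cost = invoice 30743.34 + 16890.01 = 47633.35

Total landed cost: CHF 47633.35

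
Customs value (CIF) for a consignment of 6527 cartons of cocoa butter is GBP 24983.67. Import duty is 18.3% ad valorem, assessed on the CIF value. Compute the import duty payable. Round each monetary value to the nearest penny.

Import duty = 24983.67 × 18.3% = 4572.01

Import duty: GBP 4572.01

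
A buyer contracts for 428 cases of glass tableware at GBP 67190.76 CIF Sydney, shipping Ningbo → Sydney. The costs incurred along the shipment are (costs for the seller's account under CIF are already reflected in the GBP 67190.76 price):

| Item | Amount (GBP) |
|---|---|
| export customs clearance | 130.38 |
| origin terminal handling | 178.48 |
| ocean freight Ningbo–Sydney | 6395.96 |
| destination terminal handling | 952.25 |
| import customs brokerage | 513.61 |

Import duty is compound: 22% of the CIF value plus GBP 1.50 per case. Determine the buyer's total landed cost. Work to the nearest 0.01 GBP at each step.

CIF: the seller pays costs through ocean freight and marine insurance to the destination port.
Already in the invoice (seller's account under CIF): export clearance, origin terminal, freight — exclude.
The CIF price already equals the CIF value: 67190.76
Ad valorem component: 67190.76 × 22% = 14781.97
Specific component: 428 × 1.50 = 642.00
Import duty = 14781.97 + 642.00 = 15423.97
Buyer bears: destination terminal 952.25 + brokerage 513.61 + duty 15423.97 = 16889.83
Landed cost = invoice 67190.76 + 16889.83 = 84080.59

Total landed cost: GBP 84080.59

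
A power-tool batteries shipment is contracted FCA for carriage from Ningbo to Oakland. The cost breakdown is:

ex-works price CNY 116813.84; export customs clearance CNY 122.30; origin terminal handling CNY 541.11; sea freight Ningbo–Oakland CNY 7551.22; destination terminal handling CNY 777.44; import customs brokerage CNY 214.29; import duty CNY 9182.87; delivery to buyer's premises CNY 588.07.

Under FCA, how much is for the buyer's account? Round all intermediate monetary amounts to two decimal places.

FCA: the seller delivers export-cleared goods to the carrier; the buyer bears costs from that point.
Seller's account: goods 116813.84 + export clearance 122.30 = 116936.14
Buyer's account: origin terminal 541.11 + freight 7551.22 + destination terminal 777.44 + brokerage 214.29 + duty 9182.87 + delivery 588.07 = 18855.00

Buyer's account: CNY 18855.00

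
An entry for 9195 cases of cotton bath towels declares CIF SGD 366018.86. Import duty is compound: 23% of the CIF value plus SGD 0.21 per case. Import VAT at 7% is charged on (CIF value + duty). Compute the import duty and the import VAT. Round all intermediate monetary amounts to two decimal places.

Ad valorem component: 366018.86 × 23% = 84184.34
Specific component: 9195 × 0.21 = 1930.95
Import duty = 84184.34 + 1930.95 = 86115.29
VAT base = CIF + duty = 366018.86 + 86115.29 = 452134.15
Import VAT = 452134.15 × 7% = 31649.39

Import duty: SGD 86115.29; import VAT: SGD 31649.39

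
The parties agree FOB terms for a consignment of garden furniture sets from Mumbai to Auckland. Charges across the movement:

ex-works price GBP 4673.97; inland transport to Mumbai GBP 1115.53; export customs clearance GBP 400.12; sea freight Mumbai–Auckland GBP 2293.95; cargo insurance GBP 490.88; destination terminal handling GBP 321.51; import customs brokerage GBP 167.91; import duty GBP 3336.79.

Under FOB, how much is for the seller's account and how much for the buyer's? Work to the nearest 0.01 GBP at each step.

Seller: GBP 6189.62; buyer: GBP 6611.04

FOB: the seller bears costs until goods are on board at the origin port; the buyer bears freight, insurance and all costs thereafter.
Seller's account: goods 4673.97 + inland to port 1115.53 + export clearance 400.12 = 6189.62
Buyer's account: freight 2293.95 + insurance 490.88 + destination terminal 321.51 + brokerage 167.91 + duty 3336.79 = 6611.04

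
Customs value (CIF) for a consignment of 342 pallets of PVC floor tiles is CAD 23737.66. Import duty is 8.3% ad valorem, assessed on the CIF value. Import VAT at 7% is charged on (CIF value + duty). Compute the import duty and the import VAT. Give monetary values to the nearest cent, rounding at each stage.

Import duty = 23737.66 × 8.3% = 1970.23
VAT base = CIF + duty = 23737.66 + 1970.23 = 25707.89
Import VAT = 25707.89 × 7% = 1799.55

Import duty: CAD 1970.23; import VAT: CAD 1799.55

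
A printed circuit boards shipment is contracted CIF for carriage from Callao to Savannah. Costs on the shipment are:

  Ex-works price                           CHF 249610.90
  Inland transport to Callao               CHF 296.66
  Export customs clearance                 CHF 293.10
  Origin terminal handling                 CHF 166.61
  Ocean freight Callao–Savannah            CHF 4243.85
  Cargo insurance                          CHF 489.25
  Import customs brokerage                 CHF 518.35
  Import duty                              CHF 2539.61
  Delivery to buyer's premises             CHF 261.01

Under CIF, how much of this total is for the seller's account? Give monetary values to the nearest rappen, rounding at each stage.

CIF: the seller pays costs through ocean freight and marine insurance to the destination port.
Seller's account: goods 249610.90 + inland to port 296.66 + export clearance 293.10 + origin terminal 166.61 + freight 4243.85 + insurance 489.25 = 255100.37
Buyer's account: brokerage 518.35 + duty 2539.61 + delivery 261.01 = 3318.97

Seller's account: CHF 255100.37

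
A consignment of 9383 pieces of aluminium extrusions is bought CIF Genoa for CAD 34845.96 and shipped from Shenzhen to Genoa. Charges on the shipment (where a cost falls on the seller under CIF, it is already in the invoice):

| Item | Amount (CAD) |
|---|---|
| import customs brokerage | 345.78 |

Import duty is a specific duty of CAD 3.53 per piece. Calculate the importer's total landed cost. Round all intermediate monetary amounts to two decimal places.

CIF: the seller pays costs through ocean freight and marine insurance to the destination port.
The CIF price already equals the CIF value: 34845.96
Import duty = 9383 × 3.53 = 33121.99
Buyer bears: brokerage 345.78 + duty 33121.99 = 33467.77
Landed cost = invoice 34845.96 + 33467.77 = 68313.73

Total landed cost: CAD 68313.73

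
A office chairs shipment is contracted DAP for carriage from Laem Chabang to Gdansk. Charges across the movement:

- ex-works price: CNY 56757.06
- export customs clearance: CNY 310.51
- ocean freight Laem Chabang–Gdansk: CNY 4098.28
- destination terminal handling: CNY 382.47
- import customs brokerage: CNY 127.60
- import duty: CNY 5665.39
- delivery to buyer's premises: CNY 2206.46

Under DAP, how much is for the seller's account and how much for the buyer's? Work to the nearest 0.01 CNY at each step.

Seller: CNY 63754.78; buyer: CNY 5792.99

DAP: the seller bears all costs to the named destination except import duty and clearance.
Seller's account: goods 56757.06 + export clearance 310.51 + freight 4098.28 + destination terminal 382.47 + delivery 2206.46 = 63754.78
Buyer's account: brokerage 127.60 + duty 5665.39 = 5792.99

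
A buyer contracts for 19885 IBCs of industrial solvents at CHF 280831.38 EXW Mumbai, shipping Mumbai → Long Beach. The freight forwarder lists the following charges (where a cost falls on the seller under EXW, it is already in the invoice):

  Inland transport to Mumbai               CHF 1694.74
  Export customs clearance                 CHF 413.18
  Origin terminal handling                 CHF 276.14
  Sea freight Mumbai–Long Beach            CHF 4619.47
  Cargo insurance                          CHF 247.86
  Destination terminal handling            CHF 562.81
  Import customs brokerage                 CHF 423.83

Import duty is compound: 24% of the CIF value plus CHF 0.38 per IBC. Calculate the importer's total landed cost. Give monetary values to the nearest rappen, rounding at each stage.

Total landed cost: CHF 365765.57

EXW: the seller makes goods available at their premises; the buyer bears all onward costs.
CIF value = EXW price + inland to port + export clearance + origin terminal + freight + insurance = 280831.38 + 1694.74 + 413.18 + 276.14 + 4619.47 + 247.86 = 288082.77
Ad valorem component: 288082.77 × 24% = 69139.86
Specific component: 19885 × 0.38 = 7556.30
Import duty = 69139.86 + 7556.30 = 76696.16
Buyer bears: inland to port 1694.74 + export clearance 413.18 + origin terminal 276.14 + freight 4619.47 + insurance 247.86 + destination terminal 562.81 + brokerage 423.83 + duty 76696.16 = 84934.19
Landed cost = invoice 280831.38 + 84934.19 = 365765.57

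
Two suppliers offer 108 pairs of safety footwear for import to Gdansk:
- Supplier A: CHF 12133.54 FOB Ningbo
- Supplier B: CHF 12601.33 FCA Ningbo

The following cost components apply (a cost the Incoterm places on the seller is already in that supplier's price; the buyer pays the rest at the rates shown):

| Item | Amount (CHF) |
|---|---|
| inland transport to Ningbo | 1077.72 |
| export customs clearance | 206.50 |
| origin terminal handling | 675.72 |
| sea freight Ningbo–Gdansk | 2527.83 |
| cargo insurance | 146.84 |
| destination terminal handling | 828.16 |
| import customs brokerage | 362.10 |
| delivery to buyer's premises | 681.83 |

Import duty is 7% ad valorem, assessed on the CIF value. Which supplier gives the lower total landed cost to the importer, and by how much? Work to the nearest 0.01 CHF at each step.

Supplier A is cheaper by CHF 1223.56

Supplier A (FOB):
CIF value = FOB price + freight + insurance = 12133.54 + 2527.83 + 146.84 = 14808.21
Import duty = 14808.21 × 7% = 1036.57
Buyer bears (A): 2527.83 + 146.84 + 828.16 + 362.10 + 681.83 = 4546.76
Landed cost (A) = invoice 12133.54 + 4546.76 + duty 1036.57 = 17716.87
Supplier B (FCA):
CIF value = FCA price + origin terminal + freight + insurance = 12601.33 + 675.72 + 2527.83 + 146.84 = 15951.72
Import duty = 15951.72 × 7% = 1116.62
Buyer bears (B): 675.72 + 2527.83 + 146.84 + 828.16 + 362.10 + 681.83 = 5222.48
Landed cost (B) = invoice 12601.33 + 5222.48 + duty 1116.62 = 18940.43
Difference = |17716.87 − 18940.43| = 1223.56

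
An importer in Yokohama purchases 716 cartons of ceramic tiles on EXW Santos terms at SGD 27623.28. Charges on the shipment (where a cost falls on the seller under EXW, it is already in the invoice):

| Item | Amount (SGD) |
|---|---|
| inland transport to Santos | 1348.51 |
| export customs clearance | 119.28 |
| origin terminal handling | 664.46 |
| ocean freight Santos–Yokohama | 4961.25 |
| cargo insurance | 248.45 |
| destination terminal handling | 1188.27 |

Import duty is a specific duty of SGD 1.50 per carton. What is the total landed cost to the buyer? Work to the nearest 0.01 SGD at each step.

EXW: the seller makes goods available at their premises; the buyer bears all onward costs.
CIF value = EXW price + inland to port + export clearance + origin terminal + freight + insurance = 27623.28 + 1348.51 + 119.28 + 664.46 + 4961.25 + 248.45 = 34965.23
Import duty = 716 × 1.50 = 1074.00
Buyer bears: inland to port 1348.51 + export clearance 119.28 + origin terminal 664.46 + freight 4961.25 + insurance 248.45 + destination terminal 1188.27 + duty 1074.00 = 9604.22
Landed cost = invoice 27623.28 + 9604.22 = 37227.50

Total landed cost: SGD 37227.50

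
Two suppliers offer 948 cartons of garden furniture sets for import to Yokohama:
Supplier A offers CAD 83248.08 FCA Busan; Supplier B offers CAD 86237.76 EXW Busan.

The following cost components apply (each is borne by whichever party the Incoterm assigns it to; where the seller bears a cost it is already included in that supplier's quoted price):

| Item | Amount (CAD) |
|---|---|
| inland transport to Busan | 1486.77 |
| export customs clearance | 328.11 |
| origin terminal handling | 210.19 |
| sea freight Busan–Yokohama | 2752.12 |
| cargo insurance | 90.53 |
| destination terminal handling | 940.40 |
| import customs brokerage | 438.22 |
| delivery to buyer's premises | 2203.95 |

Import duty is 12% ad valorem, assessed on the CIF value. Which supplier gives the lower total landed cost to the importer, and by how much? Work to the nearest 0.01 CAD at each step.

Supplier A (FCA):
CIF value = FCA price + origin terminal + freight + insurance = 83248.08 + 210.19 + 2752.12 + 90.53 = 86300.92
Import duty = 86300.92 × 12% = 10356.11
Buyer bears (A): 210.19 + 2752.12 + 90.53 + 940.40 + 438.22 + 2203.95 = 6635.41
Landed cost (A) = invoice 83248.08 + 6635.41 + duty 10356.11 = 100239.60
Supplier B (EXW):
CIF value = EXW price + inland to port + export clearance + origin terminal + freight + insurance = 86237.76 + 1486.77 + 328.11 + 210.19 + 2752.12 + 90.53 = 91105.48
Import duty = 91105.48 × 12% = 10932.66
Buyer bears (B): 1486.77 + 328.11 + 210.19 + 2752.12 + 90.53 + 940.40 + 438.22 + 2203.95 = 8450.29
Landed cost (B) = invoice 86237.76 + 8450.29 + duty 10932.66 = 105620.71
Difference = |100239.60 − 105620.71| = 5381.11

Supplier A is cheaper by CAD 5381.11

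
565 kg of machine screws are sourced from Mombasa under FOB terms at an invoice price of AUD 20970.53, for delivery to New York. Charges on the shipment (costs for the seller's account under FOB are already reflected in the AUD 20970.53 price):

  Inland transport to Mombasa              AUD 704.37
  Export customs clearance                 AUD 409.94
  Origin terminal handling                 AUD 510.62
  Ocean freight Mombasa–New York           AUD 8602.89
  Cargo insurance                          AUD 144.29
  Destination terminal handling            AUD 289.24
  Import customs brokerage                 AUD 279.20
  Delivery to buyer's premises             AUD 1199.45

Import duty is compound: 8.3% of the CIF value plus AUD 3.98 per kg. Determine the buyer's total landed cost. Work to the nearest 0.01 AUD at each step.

Total landed cost: AUD 36200.87

FOB: the seller bears costs until goods are on board at the origin port; the buyer bears freight, insurance and all costs thereafter.
Already in the invoice (seller's account under FOB): inland to port, export clearance, origin terminal — exclude.
CIF value = FOB price + freight + insurance = 20970.53 + 8602.89 + 144.29 = 29717.71
Ad valorem component: 29717.71 × 8.3% = 2466.57
Specific component: 565 × 3.98 = 2248.70
Import duty = 2466.57 + 2248.70 = 4715.27
Buyer bears: freight 8602.89 + insurance 144.29 + destination terminal 289.24 + brokerage 279.20 + delivery 1199.45 + duty 4715.27 = 15230.34
Landed cost = invoice 20970.53 + 15230.34 = 36200.87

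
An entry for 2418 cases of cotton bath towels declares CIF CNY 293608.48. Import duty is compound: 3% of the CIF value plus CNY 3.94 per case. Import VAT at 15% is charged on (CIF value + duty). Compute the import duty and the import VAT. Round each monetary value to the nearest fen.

Import duty: CNY 18335.17; import VAT: CNY 46791.55

Ad valorem component: 293608.48 × 3% = 8808.25
Specific component: 2418 × 3.94 = 9526.92
Import duty = 8808.25 + 9526.92 = 18335.17
VAT base = CIF + duty = 293608.48 + 18335.17 = 311943.65
Import VAT = 311943.65 × 15% = 46791.55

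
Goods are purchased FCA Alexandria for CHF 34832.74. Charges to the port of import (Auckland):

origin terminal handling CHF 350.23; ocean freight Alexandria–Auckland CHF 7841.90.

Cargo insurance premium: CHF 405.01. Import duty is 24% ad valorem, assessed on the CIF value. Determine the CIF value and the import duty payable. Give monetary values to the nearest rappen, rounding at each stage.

CIF = FCA price + pre-shipment costs + freight + insurance
CIF = 34832.74 + 350.23 + 7841.90 + 405.01 = 43429.88
Import duty = 43429.88 × 24% = 10423.17

CIF value: CHF 43429.88; import duty: CHF 10423.17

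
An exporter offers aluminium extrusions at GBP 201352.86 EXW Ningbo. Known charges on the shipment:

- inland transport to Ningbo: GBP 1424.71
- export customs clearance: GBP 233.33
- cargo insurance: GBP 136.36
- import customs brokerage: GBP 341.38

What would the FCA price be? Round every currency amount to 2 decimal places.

FCA price: GBP 203010.90

Not relevant to the conversion: insurance, brokerage — on the buyer under both terms; not part of either seller's price.
From EXW to FCA, the seller additionally bears: inland to port, export clearance.
FCA price = 201352.86 + 1424.71 + 233.33 = 203010.90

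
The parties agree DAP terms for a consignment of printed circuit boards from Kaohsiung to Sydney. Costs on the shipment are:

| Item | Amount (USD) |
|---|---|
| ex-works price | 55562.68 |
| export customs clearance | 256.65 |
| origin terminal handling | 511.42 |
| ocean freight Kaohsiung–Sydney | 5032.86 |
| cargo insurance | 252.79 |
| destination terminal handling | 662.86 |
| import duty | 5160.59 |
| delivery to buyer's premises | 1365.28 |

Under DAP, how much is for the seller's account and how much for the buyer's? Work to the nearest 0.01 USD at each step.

DAP: the seller bears all costs to the named destination except import duty and clearance.
Seller's account: goods 55562.68 + export clearance 256.65 + origin terminal 511.42 + freight 5032.86 + insurance 252.79 + destination terminal 662.86 + delivery 1365.28 = 63644.54
Buyer's account: duty 5160.59 = 5160.59

Seller: USD 63644.54; buyer: USD 5160.59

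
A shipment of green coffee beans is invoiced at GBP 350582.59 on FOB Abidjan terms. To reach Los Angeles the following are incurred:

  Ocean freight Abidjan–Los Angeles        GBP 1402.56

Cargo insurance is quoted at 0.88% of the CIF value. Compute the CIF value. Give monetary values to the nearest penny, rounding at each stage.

CIF value: GBP 355110.12

Let C be the CIF value. C = FOB price + freight + 0.88% × C
C − 0.88% × C = 350582.59 + 1402.56
0.9912 × C = 351985.15
C = 351985.15 / 0.9912 = 355110.12
Insurance premium = 0.88% × 355110.12 = 3124.97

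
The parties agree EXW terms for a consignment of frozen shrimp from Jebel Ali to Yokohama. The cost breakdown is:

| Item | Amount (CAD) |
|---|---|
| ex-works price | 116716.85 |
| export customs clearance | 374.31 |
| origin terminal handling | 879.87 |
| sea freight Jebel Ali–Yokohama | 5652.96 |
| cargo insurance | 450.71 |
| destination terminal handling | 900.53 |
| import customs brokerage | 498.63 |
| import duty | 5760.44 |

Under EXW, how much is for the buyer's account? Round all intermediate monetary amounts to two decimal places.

EXW: the seller makes goods available at their premises; the buyer bears all onward costs.
Seller's account: goods 116716.85 = 116716.85
Buyer's account: export clearance 374.31 + origin terminal 879.87 + freight 5652.96 + insurance 450.71 + destination terminal 900.53 + brokerage 498.63 + duty 5760.44 = 14517.45

Buyer's account: CAD 14517.45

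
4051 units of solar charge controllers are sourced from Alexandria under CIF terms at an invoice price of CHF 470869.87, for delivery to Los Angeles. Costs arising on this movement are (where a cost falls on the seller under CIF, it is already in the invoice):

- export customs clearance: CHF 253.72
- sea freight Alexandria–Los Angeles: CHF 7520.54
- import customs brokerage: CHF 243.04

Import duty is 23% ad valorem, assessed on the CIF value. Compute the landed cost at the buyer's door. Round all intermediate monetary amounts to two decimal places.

CIF: the seller pays costs through ocean freight and marine insurance to the destination port.
Already in the invoice (seller's account under CIF): export clearance, freight — exclude.
The CIF price already equals the CIF value: 470869.87
Import duty = 470869.87 × 23% = 108300.07
Buyer bears: brokerage 243.04 + duty 108300.07 = 108543.11
Landed cost = invoice 470869.87 + 108543.11 = 579412.98

Total landed cost: CHF 579412.98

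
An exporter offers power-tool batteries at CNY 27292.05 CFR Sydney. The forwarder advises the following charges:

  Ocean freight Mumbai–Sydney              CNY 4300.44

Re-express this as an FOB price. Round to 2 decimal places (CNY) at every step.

FOB price: CNY 22991.61

From CFR to FOB, the seller no longer bears: freight.
FOB price = 27292.05 − 4300.44 = 22991.61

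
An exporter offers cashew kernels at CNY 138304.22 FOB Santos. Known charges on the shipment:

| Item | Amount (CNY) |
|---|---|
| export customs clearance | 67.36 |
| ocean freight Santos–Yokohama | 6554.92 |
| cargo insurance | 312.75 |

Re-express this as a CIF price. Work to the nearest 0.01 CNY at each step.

Not relevant to the conversion: export clearance — on the seller under both FOB and CIF; already in the FOB price and stays in the CIF price.
From FOB to CIF, the seller additionally bears: freight, insurance.
CIF price = 138304.22 + 6554.92 + 312.75 = 145171.89

CIF price: CNY 145171.89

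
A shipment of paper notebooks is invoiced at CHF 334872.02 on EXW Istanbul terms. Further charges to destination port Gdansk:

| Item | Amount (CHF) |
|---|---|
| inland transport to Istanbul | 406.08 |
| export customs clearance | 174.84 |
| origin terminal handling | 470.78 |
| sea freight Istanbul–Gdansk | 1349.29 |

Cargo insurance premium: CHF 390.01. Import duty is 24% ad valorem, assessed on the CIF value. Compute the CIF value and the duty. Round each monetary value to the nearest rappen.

CIF = EXW price + pre-shipment costs + freight + insurance
CIF = 334872.02 + 406.08 + 174.84 + 470.78 + 1349.29 + 390.01 = 337663.02
Import duty = 337663.02 × 24% = 81039.12

CIF value: CHF 337663.02; import duty: CHF 81039.12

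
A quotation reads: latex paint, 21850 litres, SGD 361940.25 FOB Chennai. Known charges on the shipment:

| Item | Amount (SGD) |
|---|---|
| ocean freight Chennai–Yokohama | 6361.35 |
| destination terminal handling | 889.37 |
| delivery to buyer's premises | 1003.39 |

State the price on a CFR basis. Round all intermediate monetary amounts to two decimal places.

Not relevant to the conversion: destination terminal, delivery — on the buyer under both terms; not part of either seller's price.
From FOB to CFR, the seller additionally bears: freight.
CFR price = 361940.25 + 6361.35 = 368301.60

CFR price: SGD 368301.60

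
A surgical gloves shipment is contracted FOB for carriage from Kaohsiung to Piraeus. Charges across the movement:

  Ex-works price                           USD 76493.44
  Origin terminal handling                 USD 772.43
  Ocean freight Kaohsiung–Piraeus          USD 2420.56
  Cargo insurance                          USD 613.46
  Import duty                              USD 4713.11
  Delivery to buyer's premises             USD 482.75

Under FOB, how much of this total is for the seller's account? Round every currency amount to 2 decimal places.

FOB: the seller bears costs until goods are on board at the origin port; the buyer bears freight, insurance and all costs thereafter.
Seller's account: goods 76493.44 + origin terminal 772.43 = 77265.87
Buyer's account: freight 2420.56 + insurance 613.46 + duty 4713.11 + delivery 482.75 = 8229.88

Seller's account: USD 77265.87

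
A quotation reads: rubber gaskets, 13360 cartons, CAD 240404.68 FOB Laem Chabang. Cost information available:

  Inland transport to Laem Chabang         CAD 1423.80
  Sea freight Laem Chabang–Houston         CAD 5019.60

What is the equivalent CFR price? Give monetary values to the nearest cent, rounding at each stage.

CFR price: CAD 245424.28

Not relevant to the conversion: inland to port — on the seller under both FOB and CFR; already in the FOB price and stays in the CFR price.
From FOB to CFR, the seller additionally bears: freight.
CFR price = 240404.68 + 5019.60 = 245424.28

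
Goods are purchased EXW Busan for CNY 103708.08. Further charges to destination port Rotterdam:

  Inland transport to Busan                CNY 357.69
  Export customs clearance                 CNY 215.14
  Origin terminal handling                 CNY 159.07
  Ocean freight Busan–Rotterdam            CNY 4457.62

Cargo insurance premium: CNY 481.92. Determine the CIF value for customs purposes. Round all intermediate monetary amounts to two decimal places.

CIF = EXW price + pre-shipment costs + freight + insurance
CIF = 103708.08 + 357.69 + 215.14 + 159.07 + 4457.62 + 481.92 = 109379.52

CIF value: CNY 109379.52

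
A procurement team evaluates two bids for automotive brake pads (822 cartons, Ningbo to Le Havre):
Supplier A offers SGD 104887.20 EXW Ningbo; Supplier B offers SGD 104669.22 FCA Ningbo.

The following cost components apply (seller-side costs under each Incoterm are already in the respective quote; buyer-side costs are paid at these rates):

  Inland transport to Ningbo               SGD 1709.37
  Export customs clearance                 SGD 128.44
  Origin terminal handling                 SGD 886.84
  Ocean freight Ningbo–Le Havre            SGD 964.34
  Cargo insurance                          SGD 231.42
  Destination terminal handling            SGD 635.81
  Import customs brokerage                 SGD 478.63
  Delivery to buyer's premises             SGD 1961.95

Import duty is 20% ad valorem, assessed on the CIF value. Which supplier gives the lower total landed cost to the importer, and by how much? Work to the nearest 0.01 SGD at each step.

Supplier B is cheaper by SGD 2466.95

Supplier A (EXW):
CIF value = EXW price + inland to port + export clearance + origin terminal + freight + insurance = 104887.20 + 1709.37 + 128.44 + 886.84 + 964.34 + 231.42 = 108807.61
Import duty = 108807.61 × 20% = 21761.52
Buyer bears (A): 1709.37 + 128.44 + 886.84 + 964.34 + 231.42 + 635.81 + 478.63 + 1961.95 = 6996.80
Landed cost (A) = invoice 104887.20 + 6996.80 + duty 21761.52 = 133645.52
Supplier B (FCA):
CIF value = FCA price + origin terminal + freight + insurance = 104669.22 + 886.84 + 964.34 + 231.42 = 106751.82
Import duty = 106751.82 × 20% = 21350.36
Buyer bears (B): 886.84 + 964.34 + 231.42 + 635.81 + 478.63 + 1961.95 = 5158.99
Landed cost (B) = invoice 104669.22 + 5158.99 + duty 21350.36 = 131178.57
Difference = |133645.52 − 131178.57| = 2466.95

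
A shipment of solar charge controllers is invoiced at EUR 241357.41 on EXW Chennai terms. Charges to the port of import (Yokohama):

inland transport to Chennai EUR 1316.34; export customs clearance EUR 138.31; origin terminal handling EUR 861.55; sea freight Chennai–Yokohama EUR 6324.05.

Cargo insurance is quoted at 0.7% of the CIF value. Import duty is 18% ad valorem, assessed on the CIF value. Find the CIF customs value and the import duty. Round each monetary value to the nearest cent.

CIF value: EUR 251759.98; import duty: EUR 45316.80

Let C be the CIF value. C = EXW price + pre-shipment costs + freight + 0.7% × C
C − 0.7% × C = 241357.41 + 1316.34 + 138.31 + 861.55 + 6324.05
0.993 × C = 249997.66
C = 249997.66 / 0.993 = 251759.98
Insurance premium = 0.7% × 251759.98 = 1762.32
Import duty = 251759.98 × 18% = 45316.80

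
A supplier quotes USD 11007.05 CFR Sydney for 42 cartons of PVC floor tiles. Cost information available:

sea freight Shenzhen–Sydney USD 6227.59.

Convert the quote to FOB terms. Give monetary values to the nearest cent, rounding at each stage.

From CFR to FOB, the seller no longer bears: freight.
FOB price = 11007.05 − 6227.59 = 4779.46

FOB price: USD 4779.46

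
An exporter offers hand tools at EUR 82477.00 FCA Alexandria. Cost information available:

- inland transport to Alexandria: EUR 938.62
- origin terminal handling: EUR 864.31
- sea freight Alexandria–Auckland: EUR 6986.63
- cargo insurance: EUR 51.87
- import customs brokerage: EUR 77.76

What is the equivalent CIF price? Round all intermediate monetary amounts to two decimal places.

CIF price: EUR 90379.81

Not relevant to the conversion: inland to port — on the seller under both FCA and CIF; already in the FCA price and stays in the CIF price. brokerage — on the buyer under both terms; not part of either seller's price.
From FCA to CIF, the seller additionally bears: origin terminal, freight, insurance.
CIF price = 82477.00 + 864.31 + 6986.63 + 51.87 = 90379.81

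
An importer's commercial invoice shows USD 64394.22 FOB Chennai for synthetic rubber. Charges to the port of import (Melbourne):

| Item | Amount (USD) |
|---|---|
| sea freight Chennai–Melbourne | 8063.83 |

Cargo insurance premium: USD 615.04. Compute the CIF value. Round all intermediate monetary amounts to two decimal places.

CIF = FOB price + freight + insurance
CIF = 64394.22 + 8063.83 + 615.04 = 73073.09

CIF value: USD 73073.09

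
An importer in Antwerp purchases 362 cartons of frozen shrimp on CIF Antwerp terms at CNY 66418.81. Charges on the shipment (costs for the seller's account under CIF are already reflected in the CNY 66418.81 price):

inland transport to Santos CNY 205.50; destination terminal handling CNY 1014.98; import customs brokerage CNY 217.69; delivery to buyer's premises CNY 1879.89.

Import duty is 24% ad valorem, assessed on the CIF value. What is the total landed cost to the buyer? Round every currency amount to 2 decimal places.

Total landed cost: CNY 85471.88

CIF: the seller pays costs through ocean freight and marine insurance to the destination port.
Already in the invoice (seller's account under CIF): inland to port — exclude.
The CIF price already equals the CIF value: 66418.81
Import duty = 66418.81 × 24% = 15940.51
Buyer bears: destination terminal 1014.98 + brokerage 217.69 + delivery 1879.89 + duty 15940.51 = 19053.07
Landed cost = invoice 66418.81 + 19053.07 = 85471.88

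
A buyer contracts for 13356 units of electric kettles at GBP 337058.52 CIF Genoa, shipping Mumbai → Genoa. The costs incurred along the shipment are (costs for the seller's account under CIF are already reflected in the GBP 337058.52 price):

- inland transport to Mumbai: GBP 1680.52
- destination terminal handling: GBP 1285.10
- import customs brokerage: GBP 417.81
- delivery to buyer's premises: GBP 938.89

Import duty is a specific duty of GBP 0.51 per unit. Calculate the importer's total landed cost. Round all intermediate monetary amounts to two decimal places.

CIF: the seller pays costs through ocean freight and marine insurance to the destination port.
Already in the invoice (seller's account under CIF): inland to port — exclude.
The CIF price already equals the CIF value: 337058.52
Import duty = 13356 × 0.51 = 6811.56
Buyer bears: destination terminal 1285.10 + brokerage 417.81 + delivery 938.89 + duty 6811.56 = 9453.36
Landed cost = invoice 337058.52 + 9453.36 = 346511.88

Total landed cost: GBP 346511.88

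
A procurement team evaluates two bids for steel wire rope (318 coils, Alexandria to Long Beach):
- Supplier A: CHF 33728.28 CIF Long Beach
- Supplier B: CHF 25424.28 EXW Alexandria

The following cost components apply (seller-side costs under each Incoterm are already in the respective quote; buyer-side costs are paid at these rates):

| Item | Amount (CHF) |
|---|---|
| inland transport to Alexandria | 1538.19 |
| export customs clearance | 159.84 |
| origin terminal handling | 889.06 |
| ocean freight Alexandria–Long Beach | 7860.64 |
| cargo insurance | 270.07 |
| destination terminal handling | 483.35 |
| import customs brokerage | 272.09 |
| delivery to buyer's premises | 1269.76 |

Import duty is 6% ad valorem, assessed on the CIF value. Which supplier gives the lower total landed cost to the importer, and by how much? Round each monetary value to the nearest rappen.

Supplier A (CIF):
The CIF price already equals the CIF value: 33728.28
Import duty = 33728.28 × 6% = 2023.70
Buyer bears (A): 483.35 + 272.09 + 1269.76 = 2025.20
Landed cost (A) = invoice 33728.28 + 2025.20 + duty 2023.70 = 37777.18
Supplier B (EXW):
CIF value = EXW price + inland to port + export clearance + origin terminal + freight + insurance = 25424.28 + 1538.19 + 159.84 + 889.06 + 7860.64 + 270.07 = 36142.08
Import duty = 36142.08 × 6% = 2168.52
Buyer bears (B): 1538.19 + 159.84 + 889.06 + 7860.64 + 270.07 + 483.35 + 272.09 + 1269.76 = 12743.00
Landed cost (B) = invoice 25424.28 + 12743.00 + duty 2168.52 = 40335.80
Difference = |37777.18 − 40335.80| = 2558.62

Supplier A is cheaper by CHF 2558.62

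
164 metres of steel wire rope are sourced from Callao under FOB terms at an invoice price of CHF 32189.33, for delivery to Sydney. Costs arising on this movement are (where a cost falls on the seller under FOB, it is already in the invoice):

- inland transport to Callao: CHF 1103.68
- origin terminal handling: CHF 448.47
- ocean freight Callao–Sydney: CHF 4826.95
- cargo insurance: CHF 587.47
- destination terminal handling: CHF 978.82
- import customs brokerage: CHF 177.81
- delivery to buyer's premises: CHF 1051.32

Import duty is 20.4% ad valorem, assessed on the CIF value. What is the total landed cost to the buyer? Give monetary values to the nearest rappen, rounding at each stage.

FOB: the seller bears costs until goods are on board at the origin port; the buyer bears freight, insurance and all costs thereafter.
Already in the invoice (seller's account under FOB): inland to port, origin terminal — exclude.
CIF value = FOB price + freight + insurance = 32189.33 + 4826.95 + 587.47 = 37603.75
Import duty = 37603.75 × 20.4% = 7671.17
Buyer bears: freight 4826.95 + insurance 587.47 + destination terminal 978.82 + brokerage 177.81 + delivery 1051.32 + duty 7671.17 = 15293.54
Landed cost = invoice 32189.33 + 15293.54 = 47482.87

Total landed cost: CHF 47482.87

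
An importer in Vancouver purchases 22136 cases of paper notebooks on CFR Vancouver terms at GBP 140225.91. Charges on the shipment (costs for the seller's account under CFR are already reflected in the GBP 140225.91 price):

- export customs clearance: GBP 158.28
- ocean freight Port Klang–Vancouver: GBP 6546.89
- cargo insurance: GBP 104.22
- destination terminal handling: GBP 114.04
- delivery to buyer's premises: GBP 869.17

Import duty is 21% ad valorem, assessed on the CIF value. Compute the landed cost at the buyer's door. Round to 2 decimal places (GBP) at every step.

Total landed cost: GBP 170782.67

CFR: the seller pays costs through ocean freight to the destination port, but not insurance.
Already in the invoice (seller's account under CFR): export clearance, freight — exclude.
CIF value = CFR price + insurance = 140225.91 + 104.22 = 140330.13
Import duty = 140330.13 × 21% = 29469.33
Buyer bears: insurance 104.22 + destination terminal 114.04 + delivery 869.17 + duty 29469.33 = 30556.76
Landed cost = invoice 140225.91 + 30556.76 = 170782.67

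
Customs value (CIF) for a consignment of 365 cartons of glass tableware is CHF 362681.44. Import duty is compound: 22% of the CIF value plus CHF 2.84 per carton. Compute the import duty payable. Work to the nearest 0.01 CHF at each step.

Import duty: CHF 80826.52

Ad valorem component: 362681.44 × 22% = 79789.92
Specific component: 365 × 2.84 = 1036.60
Import duty = 79789.92 + 1036.60 = 80826.52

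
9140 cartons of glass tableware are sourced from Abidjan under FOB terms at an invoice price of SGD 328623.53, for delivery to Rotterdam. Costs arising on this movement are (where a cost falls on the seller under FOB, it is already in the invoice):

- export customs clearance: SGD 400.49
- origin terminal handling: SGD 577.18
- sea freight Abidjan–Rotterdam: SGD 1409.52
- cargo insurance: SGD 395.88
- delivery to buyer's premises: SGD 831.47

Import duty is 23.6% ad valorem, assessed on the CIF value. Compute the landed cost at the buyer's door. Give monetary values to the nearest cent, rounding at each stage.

Total landed cost: SGD 409241.63

FOB: the seller bears costs until goods are on board at the origin port; the buyer bears freight, insurance and all costs thereafter.
Already in the invoice (seller's account under FOB): export clearance, origin terminal — exclude.
CIF value = FOB price + freight + insurance = 328623.53 + 1409.52 + 395.88 = 330428.93
Import duty = 330428.93 × 23.6% = 77981.23
Buyer bears: freight 1409.52 + insurance 395.88 + delivery 831.47 + duty 77981.23 = 80618.10
Landed cost = invoice 328623.53 + 80618.10 = 409241.63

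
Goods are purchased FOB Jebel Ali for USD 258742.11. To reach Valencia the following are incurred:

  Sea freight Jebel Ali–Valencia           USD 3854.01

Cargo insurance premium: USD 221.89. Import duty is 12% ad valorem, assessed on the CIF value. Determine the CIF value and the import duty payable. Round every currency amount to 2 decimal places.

CIF value: USD 262818.01; import duty: USD 31538.16

CIF = FOB price + freight + insurance
CIF = 258742.11 + 3854.01 + 221.89 = 262818.01
Import duty = 262818.01 × 12% = 31538.16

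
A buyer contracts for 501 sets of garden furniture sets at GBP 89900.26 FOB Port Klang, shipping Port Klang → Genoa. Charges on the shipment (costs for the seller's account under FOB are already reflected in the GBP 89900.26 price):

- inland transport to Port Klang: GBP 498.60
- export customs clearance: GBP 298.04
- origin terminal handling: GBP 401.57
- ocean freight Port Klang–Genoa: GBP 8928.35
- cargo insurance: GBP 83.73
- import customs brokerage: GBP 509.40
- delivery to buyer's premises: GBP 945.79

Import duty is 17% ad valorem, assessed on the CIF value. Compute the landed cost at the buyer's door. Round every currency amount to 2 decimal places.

FOB: the seller bears costs until goods are on board at the origin port; the buyer bears freight, insurance and all costs thereafter.
Already in the invoice (seller's account under FOB): inland to port, export clearance, origin terminal — exclude.
CIF value = FOB price + freight + insurance = 89900.26 + 8928.35 + 83.73 = 98912.34
Import duty = 98912.34 × 17% = 16815.10
Buyer bears: freight 8928.35 + insurance 83.73 + brokerage 509.40 + delivery 945.79 + duty 16815.10 = 27282.37
Landed cost = invoice 89900.26 + 27282.37 = 117182.63

Total landed cost: GBP 117182.63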